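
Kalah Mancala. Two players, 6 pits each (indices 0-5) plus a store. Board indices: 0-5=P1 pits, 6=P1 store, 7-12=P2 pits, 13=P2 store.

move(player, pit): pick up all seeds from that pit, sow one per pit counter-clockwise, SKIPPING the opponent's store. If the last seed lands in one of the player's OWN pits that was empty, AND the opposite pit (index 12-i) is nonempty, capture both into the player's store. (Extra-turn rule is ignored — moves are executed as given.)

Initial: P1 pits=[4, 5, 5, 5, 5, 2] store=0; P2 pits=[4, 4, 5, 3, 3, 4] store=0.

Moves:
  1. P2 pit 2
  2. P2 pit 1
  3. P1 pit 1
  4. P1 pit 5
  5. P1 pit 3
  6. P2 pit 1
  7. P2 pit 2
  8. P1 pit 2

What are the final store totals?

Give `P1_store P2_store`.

Move 1: P2 pit2 -> P1=[5,5,5,5,5,2](0) P2=[4,4,0,4,4,5](1)
Move 2: P2 pit1 -> P1=[5,5,5,5,5,2](0) P2=[4,0,1,5,5,6](1)
Move 3: P1 pit1 -> P1=[5,0,6,6,6,3](1) P2=[4,0,1,5,5,6](1)
Move 4: P1 pit5 -> P1=[5,0,6,6,6,0](2) P2=[5,1,1,5,5,6](1)
Move 5: P1 pit3 -> P1=[5,0,6,0,7,1](3) P2=[6,2,2,5,5,6](1)
Move 6: P2 pit1 -> P1=[5,0,6,0,7,1](3) P2=[6,0,3,6,5,6](1)
Move 7: P2 pit2 -> P1=[5,0,6,0,7,1](3) P2=[6,0,0,7,6,7](1)
Move 8: P1 pit2 -> P1=[5,0,0,1,8,2](4) P2=[7,1,0,7,6,7](1)

Answer: 4 1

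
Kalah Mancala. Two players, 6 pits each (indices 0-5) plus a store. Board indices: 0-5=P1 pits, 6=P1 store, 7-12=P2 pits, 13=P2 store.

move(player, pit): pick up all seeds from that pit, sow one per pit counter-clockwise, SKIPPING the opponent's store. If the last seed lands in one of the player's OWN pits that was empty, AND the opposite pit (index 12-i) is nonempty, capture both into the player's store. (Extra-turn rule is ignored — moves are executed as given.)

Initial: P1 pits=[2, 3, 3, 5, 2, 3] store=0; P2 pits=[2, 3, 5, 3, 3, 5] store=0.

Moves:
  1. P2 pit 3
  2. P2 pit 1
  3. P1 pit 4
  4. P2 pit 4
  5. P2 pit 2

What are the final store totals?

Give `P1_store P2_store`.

Move 1: P2 pit3 -> P1=[2,3,3,5,2,3](0) P2=[2,3,5,0,4,6](1)
Move 2: P2 pit1 -> P1=[2,3,3,5,2,3](0) P2=[2,0,6,1,5,6](1)
Move 3: P1 pit4 -> P1=[2,3,3,5,0,4](1) P2=[2,0,6,1,5,6](1)
Move 4: P2 pit4 -> P1=[3,4,4,5,0,4](1) P2=[2,0,6,1,0,7](2)
Move 5: P2 pit2 -> P1=[4,5,4,5,0,4](1) P2=[2,0,0,2,1,8](3)

Answer: 1 3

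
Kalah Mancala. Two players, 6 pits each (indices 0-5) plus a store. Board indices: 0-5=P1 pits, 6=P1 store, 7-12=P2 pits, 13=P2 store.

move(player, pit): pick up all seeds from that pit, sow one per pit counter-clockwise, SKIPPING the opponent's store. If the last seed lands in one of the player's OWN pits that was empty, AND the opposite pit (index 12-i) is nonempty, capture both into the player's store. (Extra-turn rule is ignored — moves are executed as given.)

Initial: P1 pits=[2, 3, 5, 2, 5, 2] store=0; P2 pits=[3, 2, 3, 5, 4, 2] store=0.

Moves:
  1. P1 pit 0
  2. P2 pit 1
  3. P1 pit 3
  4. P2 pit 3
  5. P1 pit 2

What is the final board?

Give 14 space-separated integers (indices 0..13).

Move 1: P1 pit0 -> P1=[0,4,6,2,5,2](0) P2=[3,2,3,5,4,2](0)
Move 2: P2 pit1 -> P1=[0,4,6,2,5,2](0) P2=[3,0,4,6,4,2](0)
Move 3: P1 pit3 -> P1=[0,4,6,0,6,3](0) P2=[3,0,4,6,4,2](0)
Move 4: P2 pit3 -> P1=[1,5,7,0,6,3](0) P2=[3,0,4,0,5,3](1)
Move 5: P1 pit2 -> P1=[1,5,0,1,7,4](1) P2=[4,1,5,0,5,3](1)

Answer: 1 5 0 1 7 4 1 4 1 5 0 5 3 1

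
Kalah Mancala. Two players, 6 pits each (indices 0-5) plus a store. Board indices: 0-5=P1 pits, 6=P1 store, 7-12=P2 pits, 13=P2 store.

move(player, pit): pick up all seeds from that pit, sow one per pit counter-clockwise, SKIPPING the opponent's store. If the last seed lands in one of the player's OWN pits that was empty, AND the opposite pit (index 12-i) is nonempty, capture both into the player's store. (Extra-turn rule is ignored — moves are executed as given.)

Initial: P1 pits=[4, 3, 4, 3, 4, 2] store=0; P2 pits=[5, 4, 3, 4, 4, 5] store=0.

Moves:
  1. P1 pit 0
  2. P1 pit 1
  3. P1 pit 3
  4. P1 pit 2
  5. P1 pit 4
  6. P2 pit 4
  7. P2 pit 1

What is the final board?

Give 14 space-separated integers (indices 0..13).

Move 1: P1 pit0 -> P1=[0,4,5,4,5,2](0) P2=[5,4,3,4,4,5](0)
Move 2: P1 pit1 -> P1=[0,0,6,5,6,3](0) P2=[5,4,3,4,4,5](0)
Move 3: P1 pit3 -> P1=[0,0,6,0,7,4](1) P2=[6,5,3,4,4,5](0)
Move 4: P1 pit2 -> P1=[0,0,0,1,8,5](2) P2=[7,6,3,4,4,5](0)
Move 5: P1 pit4 -> P1=[0,0,0,1,0,6](3) P2=[8,7,4,5,5,6](0)
Move 6: P2 pit4 -> P1=[1,1,1,1,0,6](3) P2=[8,7,4,5,0,7](1)
Move 7: P2 pit1 -> P1=[2,2,1,1,0,6](3) P2=[8,0,5,6,1,8](2)

Answer: 2 2 1 1 0 6 3 8 0 5 6 1 8 2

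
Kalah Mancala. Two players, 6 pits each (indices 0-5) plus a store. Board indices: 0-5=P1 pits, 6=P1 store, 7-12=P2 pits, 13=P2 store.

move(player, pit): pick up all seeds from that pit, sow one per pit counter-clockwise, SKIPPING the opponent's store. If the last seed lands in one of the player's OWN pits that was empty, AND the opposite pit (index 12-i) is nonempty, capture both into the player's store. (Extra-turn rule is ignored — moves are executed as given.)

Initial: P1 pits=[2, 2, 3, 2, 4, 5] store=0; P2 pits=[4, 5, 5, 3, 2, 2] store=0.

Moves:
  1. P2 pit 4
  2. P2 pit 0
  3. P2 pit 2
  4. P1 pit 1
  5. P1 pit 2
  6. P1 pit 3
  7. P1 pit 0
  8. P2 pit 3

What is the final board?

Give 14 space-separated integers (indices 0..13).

Move 1: P2 pit4 -> P1=[2,2,3,2,4,5](0) P2=[4,5,5,3,0,3](1)
Move 2: P2 pit0 -> P1=[2,0,3,2,4,5](0) P2=[0,6,6,4,0,3](4)
Move 3: P2 pit2 -> P1=[3,1,3,2,4,5](0) P2=[0,6,0,5,1,4](5)
Move 4: P1 pit1 -> P1=[3,0,4,2,4,5](0) P2=[0,6,0,5,1,4](5)
Move 5: P1 pit2 -> P1=[3,0,0,3,5,6](1) P2=[0,6,0,5,1,4](5)
Move 6: P1 pit3 -> P1=[3,0,0,0,6,7](2) P2=[0,6,0,5,1,4](5)
Move 7: P1 pit0 -> P1=[0,1,1,1,6,7](2) P2=[0,6,0,5,1,4](5)
Move 8: P2 pit3 -> P1=[1,2,1,1,6,7](2) P2=[0,6,0,0,2,5](6)

Answer: 1 2 1 1 6 7 2 0 6 0 0 2 5 6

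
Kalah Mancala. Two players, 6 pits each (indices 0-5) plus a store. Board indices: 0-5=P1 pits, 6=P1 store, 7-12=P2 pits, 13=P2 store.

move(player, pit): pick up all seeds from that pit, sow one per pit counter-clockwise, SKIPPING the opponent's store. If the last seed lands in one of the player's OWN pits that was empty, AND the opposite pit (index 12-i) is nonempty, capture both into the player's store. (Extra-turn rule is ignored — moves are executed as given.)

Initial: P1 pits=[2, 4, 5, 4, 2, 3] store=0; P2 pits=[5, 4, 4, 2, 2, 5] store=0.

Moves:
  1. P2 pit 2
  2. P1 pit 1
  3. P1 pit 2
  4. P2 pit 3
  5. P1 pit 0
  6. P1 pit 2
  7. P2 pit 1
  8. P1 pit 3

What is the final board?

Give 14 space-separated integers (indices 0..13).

Answer: 0 1 0 0 5 6 2 7 1 2 2 5 8 3

Derivation:
Move 1: P2 pit2 -> P1=[2,4,5,4,2,3](0) P2=[5,4,0,3,3,6](1)
Move 2: P1 pit1 -> P1=[2,0,6,5,3,4](0) P2=[5,4,0,3,3,6](1)
Move 3: P1 pit2 -> P1=[2,0,0,6,4,5](1) P2=[6,5,0,3,3,6](1)
Move 4: P2 pit3 -> P1=[2,0,0,6,4,5](1) P2=[6,5,0,0,4,7](2)
Move 5: P1 pit0 -> P1=[0,1,1,6,4,5](1) P2=[6,5,0,0,4,7](2)
Move 6: P1 pit2 -> P1=[0,1,0,7,4,5](1) P2=[6,5,0,0,4,7](2)
Move 7: P2 pit1 -> P1=[0,1,0,7,4,5](1) P2=[6,0,1,1,5,8](3)
Move 8: P1 pit3 -> P1=[0,1,0,0,5,6](2) P2=[7,1,2,2,5,8](3)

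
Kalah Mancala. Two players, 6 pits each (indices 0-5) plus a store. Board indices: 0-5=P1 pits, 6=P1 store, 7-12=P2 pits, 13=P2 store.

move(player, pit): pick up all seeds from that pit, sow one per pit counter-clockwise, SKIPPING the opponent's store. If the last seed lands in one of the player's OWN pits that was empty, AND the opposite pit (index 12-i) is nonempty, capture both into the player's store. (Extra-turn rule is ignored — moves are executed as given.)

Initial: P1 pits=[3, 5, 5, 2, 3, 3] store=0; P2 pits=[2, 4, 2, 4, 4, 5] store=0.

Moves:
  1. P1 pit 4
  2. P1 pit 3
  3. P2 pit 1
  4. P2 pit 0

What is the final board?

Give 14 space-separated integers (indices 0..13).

Answer: 3 5 5 0 1 5 1 0 1 4 6 5 6 0

Derivation:
Move 1: P1 pit4 -> P1=[3,5,5,2,0,4](1) P2=[3,4,2,4,4,5](0)
Move 2: P1 pit3 -> P1=[3,5,5,0,1,5](1) P2=[3,4,2,4,4,5](0)
Move 3: P2 pit1 -> P1=[3,5,5,0,1,5](1) P2=[3,0,3,5,5,6](0)
Move 4: P2 pit0 -> P1=[3,5,5,0,1,5](1) P2=[0,1,4,6,5,6](0)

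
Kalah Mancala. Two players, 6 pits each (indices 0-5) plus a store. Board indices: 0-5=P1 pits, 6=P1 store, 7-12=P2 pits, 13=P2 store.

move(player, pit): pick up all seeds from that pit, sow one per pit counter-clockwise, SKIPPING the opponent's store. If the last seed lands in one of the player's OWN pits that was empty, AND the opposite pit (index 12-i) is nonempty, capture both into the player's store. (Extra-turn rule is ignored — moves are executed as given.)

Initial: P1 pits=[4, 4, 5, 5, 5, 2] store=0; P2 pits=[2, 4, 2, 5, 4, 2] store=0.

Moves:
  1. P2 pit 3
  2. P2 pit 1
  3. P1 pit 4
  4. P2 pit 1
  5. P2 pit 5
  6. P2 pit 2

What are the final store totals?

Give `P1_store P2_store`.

Answer: 1 3

Derivation:
Move 1: P2 pit3 -> P1=[5,5,5,5,5,2](0) P2=[2,4,2,0,5,3](1)
Move 2: P2 pit1 -> P1=[5,5,5,5,5,2](0) P2=[2,0,3,1,6,4](1)
Move 3: P1 pit4 -> P1=[5,5,5,5,0,3](1) P2=[3,1,4,1,6,4](1)
Move 4: P2 pit1 -> P1=[5,5,5,5,0,3](1) P2=[3,0,5,1,6,4](1)
Move 5: P2 pit5 -> P1=[6,6,6,5,0,3](1) P2=[3,0,5,1,6,0](2)
Move 6: P2 pit2 -> P1=[7,6,6,5,0,3](1) P2=[3,0,0,2,7,1](3)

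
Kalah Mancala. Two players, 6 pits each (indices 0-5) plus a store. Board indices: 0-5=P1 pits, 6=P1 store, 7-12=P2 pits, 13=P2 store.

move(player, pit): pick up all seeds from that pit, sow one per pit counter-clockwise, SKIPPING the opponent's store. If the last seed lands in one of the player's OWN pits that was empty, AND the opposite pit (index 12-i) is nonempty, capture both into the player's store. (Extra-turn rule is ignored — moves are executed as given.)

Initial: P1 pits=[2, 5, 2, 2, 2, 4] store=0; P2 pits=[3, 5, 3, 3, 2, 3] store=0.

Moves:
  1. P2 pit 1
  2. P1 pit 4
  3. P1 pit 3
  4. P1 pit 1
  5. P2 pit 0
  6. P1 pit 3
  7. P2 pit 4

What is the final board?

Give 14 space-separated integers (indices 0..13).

Answer: 3 0 3 0 3 7 2 0 1 5 5 0 5 2

Derivation:
Move 1: P2 pit1 -> P1=[2,5,2,2,2,4](0) P2=[3,0,4,4,3,4](1)
Move 2: P1 pit4 -> P1=[2,5,2,2,0,5](1) P2=[3,0,4,4,3,4](1)
Move 3: P1 pit3 -> P1=[2,5,2,0,1,6](1) P2=[3,0,4,4,3,4](1)
Move 4: P1 pit1 -> P1=[2,0,3,1,2,7](2) P2=[3,0,4,4,3,4](1)
Move 5: P2 pit0 -> P1=[2,0,3,1,2,7](2) P2=[0,1,5,5,3,4](1)
Move 6: P1 pit3 -> P1=[2,0,3,0,3,7](2) P2=[0,1,5,5,3,4](1)
Move 7: P2 pit4 -> P1=[3,0,3,0,3,7](2) P2=[0,1,5,5,0,5](2)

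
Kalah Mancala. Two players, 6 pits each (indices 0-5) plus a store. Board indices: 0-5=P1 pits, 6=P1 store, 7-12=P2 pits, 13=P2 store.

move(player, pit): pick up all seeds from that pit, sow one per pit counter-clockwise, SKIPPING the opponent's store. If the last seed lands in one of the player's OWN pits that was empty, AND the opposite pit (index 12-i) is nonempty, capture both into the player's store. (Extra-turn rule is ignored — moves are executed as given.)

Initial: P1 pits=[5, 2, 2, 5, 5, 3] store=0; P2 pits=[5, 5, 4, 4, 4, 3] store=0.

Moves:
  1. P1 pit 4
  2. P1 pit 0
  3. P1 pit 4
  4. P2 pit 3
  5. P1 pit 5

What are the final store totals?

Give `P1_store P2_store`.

Answer: 2 1

Derivation:
Move 1: P1 pit4 -> P1=[5,2,2,5,0,4](1) P2=[6,6,5,4,4,3](0)
Move 2: P1 pit0 -> P1=[0,3,3,6,1,5](1) P2=[6,6,5,4,4,3](0)
Move 3: P1 pit4 -> P1=[0,3,3,6,0,6](1) P2=[6,6,5,4,4,3](0)
Move 4: P2 pit3 -> P1=[1,3,3,6,0,6](1) P2=[6,6,5,0,5,4](1)
Move 5: P1 pit5 -> P1=[1,3,3,6,0,0](2) P2=[7,7,6,1,6,4](1)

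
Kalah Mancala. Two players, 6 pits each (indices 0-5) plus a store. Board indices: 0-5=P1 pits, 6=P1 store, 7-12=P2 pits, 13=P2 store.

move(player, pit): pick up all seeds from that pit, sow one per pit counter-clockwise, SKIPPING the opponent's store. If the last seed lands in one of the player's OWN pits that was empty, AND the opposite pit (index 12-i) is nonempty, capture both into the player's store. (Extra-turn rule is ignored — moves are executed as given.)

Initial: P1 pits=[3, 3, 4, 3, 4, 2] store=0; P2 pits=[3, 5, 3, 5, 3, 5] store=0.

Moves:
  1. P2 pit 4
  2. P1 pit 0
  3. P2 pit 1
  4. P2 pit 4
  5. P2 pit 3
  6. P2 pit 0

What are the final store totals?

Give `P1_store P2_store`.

Answer: 0 10

Derivation:
Move 1: P2 pit4 -> P1=[4,3,4,3,4,2](0) P2=[3,5,3,5,0,6](1)
Move 2: P1 pit0 -> P1=[0,4,5,4,5,2](0) P2=[3,5,3,5,0,6](1)
Move 3: P2 pit1 -> P1=[0,4,5,4,5,2](0) P2=[3,0,4,6,1,7](2)
Move 4: P2 pit4 -> P1=[0,4,5,4,5,2](0) P2=[3,0,4,6,0,8](2)
Move 5: P2 pit3 -> P1=[1,5,6,4,5,2](0) P2=[3,0,4,0,1,9](3)
Move 6: P2 pit0 -> P1=[1,5,0,4,5,2](0) P2=[0,1,5,0,1,9](10)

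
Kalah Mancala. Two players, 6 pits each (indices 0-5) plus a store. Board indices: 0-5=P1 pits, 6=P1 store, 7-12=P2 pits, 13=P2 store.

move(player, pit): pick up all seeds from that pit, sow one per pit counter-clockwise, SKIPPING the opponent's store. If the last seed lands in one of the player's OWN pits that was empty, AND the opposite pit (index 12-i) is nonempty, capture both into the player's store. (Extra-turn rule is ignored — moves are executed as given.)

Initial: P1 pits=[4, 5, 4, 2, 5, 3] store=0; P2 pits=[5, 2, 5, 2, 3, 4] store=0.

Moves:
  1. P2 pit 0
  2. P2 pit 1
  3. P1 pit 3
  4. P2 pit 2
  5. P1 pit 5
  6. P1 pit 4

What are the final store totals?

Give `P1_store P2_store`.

Move 1: P2 pit0 -> P1=[4,5,4,2,5,3](0) P2=[0,3,6,3,4,5](0)
Move 2: P2 pit1 -> P1=[4,5,4,2,5,3](0) P2=[0,0,7,4,5,5](0)
Move 3: P1 pit3 -> P1=[4,5,4,0,6,4](0) P2=[0,0,7,4,5,5](0)
Move 4: P2 pit2 -> P1=[5,6,5,0,6,4](0) P2=[0,0,0,5,6,6](1)
Move 5: P1 pit5 -> P1=[5,6,5,0,6,0](1) P2=[1,1,1,5,6,6](1)
Move 6: P1 pit4 -> P1=[5,6,5,0,0,1](2) P2=[2,2,2,6,6,6](1)

Answer: 2 1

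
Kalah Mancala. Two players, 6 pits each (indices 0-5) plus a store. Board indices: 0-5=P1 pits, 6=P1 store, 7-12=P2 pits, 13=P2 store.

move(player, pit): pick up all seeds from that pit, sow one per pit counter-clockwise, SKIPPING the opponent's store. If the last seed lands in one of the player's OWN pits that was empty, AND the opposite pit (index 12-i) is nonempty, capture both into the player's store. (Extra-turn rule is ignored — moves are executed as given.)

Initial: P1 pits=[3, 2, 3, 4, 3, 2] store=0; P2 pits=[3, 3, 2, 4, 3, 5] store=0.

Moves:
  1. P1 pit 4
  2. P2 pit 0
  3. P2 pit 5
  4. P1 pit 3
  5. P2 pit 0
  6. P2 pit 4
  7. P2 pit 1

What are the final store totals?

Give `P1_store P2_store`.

Move 1: P1 pit4 -> P1=[3,2,3,4,0,3](1) P2=[4,3,2,4,3,5](0)
Move 2: P2 pit0 -> P1=[3,2,3,4,0,3](1) P2=[0,4,3,5,4,5](0)
Move 3: P2 pit5 -> P1=[4,3,4,5,0,3](1) P2=[0,4,3,5,4,0](1)
Move 4: P1 pit3 -> P1=[4,3,4,0,1,4](2) P2=[1,5,3,5,4,0](1)
Move 5: P2 pit0 -> P1=[4,3,4,0,1,4](2) P2=[0,6,3,5,4,0](1)
Move 6: P2 pit4 -> P1=[5,4,4,0,1,4](2) P2=[0,6,3,5,0,1](2)
Move 7: P2 pit1 -> P1=[6,4,4,0,1,4](2) P2=[0,0,4,6,1,2](3)

Answer: 2 3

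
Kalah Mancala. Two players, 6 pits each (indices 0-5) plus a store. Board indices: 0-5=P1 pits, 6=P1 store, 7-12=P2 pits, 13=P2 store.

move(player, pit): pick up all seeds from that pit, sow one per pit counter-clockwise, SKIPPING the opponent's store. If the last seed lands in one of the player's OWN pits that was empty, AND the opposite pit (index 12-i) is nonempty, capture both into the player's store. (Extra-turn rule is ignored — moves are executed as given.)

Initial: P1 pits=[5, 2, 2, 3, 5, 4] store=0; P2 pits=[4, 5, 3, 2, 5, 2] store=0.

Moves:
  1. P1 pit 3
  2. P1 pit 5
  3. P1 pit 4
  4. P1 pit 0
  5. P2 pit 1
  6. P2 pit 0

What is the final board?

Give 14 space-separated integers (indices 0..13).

Answer: 1 4 3 1 1 2 3 0 1 7 6 7 4 2

Derivation:
Move 1: P1 pit3 -> P1=[5,2,2,0,6,5](1) P2=[4,5,3,2,5,2](0)
Move 2: P1 pit5 -> P1=[5,2,2,0,6,0](2) P2=[5,6,4,3,5,2](0)
Move 3: P1 pit4 -> P1=[5,2,2,0,0,1](3) P2=[6,7,5,4,5,2](0)
Move 4: P1 pit0 -> P1=[0,3,3,1,1,2](3) P2=[6,7,5,4,5,2](0)
Move 5: P2 pit1 -> P1=[1,4,3,1,1,2](3) P2=[6,0,6,5,6,3](1)
Move 6: P2 pit0 -> P1=[1,4,3,1,1,2](3) P2=[0,1,7,6,7,4](2)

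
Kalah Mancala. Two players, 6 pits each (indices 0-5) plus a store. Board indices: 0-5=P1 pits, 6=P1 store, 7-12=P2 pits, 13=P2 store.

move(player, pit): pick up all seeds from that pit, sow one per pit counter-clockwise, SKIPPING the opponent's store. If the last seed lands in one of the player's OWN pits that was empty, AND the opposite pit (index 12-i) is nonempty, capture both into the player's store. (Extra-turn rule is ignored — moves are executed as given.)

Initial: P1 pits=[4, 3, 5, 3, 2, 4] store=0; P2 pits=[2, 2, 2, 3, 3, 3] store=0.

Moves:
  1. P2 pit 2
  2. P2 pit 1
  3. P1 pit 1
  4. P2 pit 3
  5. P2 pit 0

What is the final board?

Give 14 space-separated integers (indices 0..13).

Move 1: P2 pit2 -> P1=[4,3,5,3,2,4](0) P2=[2,2,0,4,4,3](0)
Move 2: P2 pit1 -> P1=[4,3,5,3,2,4](0) P2=[2,0,1,5,4,3](0)
Move 3: P1 pit1 -> P1=[4,0,6,4,3,4](0) P2=[2,0,1,5,4,3](0)
Move 4: P2 pit3 -> P1=[5,1,6,4,3,4](0) P2=[2,0,1,0,5,4](1)
Move 5: P2 pit0 -> P1=[5,1,6,4,3,4](0) P2=[0,1,2,0,5,4](1)

Answer: 5 1 6 4 3 4 0 0 1 2 0 5 4 1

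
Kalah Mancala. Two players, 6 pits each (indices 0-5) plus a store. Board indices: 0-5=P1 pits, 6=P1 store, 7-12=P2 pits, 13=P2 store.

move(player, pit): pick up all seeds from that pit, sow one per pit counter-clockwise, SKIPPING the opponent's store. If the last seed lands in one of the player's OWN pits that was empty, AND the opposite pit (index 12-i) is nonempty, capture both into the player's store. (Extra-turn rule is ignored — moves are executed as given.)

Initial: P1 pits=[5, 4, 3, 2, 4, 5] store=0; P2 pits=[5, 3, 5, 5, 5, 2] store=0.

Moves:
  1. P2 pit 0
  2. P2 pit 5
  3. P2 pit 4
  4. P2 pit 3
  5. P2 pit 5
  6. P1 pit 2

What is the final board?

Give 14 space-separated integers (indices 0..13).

Answer: 9 7 0 4 5 6 1 1 4 6 0 1 0 4

Derivation:
Move 1: P2 pit0 -> P1=[5,4,3,2,4,5](0) P2=[0,4,6,6,6,3](0)
Move 2: P2 pit5 -> P1=[6,5,3,2,4,5](0) P2=[0,4,6,6,6,0](1)
Move 3: P2 pit4 -> P1=[7,6,4,3,4,5](0) P2=[0,4,6,6,0,1](2)
Move 4: P2 pit3 -> P1=[8,7,5,3,4,5](0) P2=[0,4,6,0,1,2](3)
Move 5: P2 pit5 -> P1=[9,7,5,3,4,5](0) P2=[0,4,6,0,1,0](4)
Move 6: P1 pit2 -> P1=[9,7,0,4,5,6](1) P2=[1,4,6,0,1,0](4)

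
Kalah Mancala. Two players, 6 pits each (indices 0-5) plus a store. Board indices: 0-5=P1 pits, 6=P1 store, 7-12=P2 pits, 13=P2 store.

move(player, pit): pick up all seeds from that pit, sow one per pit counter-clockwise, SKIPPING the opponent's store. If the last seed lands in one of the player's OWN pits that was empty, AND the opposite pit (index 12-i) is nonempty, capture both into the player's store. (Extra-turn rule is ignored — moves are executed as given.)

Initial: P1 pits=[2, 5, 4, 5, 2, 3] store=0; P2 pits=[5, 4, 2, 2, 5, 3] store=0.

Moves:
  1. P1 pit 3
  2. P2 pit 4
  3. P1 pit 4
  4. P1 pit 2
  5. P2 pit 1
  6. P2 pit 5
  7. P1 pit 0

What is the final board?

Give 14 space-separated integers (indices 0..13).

Answer: 0 8 2 3 2 6 3 8 0 3 3 1 0 3

Derivation:
Move 1: P1 pit3 -> P1=[2,5,4,0,3,4](1) P2=[6,5,2,2,5,3](0)
Move 2: P2 pit4 -> P1=[3,6,5,0,3,4](1) P2=[6,5,2,2,0,4](1)
Move 3: P1 pit4 -> P1=[3,6,5,0,0,5](2) P2=[7,5,2,2,0,4](1)
Move 4: P1 pit2 -> P1=[3,6,0,1,1,6](3) P2=[8,5,2,2,0,4](1)
Move 5: P2 pit1 -> P1=[3,6,0,1,1,6](3) P2=[8,0,3,3,1,5](2)
Move 6: P2 pit5 -> P1=[4,7,1,2,1,6](3) P2=[8,0,3,3,1,0](3)
Move 7: P1 pit0 -> P1=[0,8,2,3,2,6](3) P2=[8,0,3,3,1,0](3)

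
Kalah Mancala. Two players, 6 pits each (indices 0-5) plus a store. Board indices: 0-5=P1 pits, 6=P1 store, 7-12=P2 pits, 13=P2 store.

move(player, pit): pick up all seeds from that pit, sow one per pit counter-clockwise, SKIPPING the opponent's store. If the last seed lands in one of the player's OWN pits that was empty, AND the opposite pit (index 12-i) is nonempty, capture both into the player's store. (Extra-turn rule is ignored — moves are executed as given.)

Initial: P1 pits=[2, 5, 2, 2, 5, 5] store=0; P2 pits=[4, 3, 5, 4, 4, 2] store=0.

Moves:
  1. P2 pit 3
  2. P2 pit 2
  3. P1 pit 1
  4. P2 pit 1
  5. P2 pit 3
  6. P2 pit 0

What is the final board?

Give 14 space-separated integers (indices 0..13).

Move 1: P2 pit3 -> P1=[3,5,2,2,5,5](0) P2=[4,3,5,0,5,3](1)
Move 2: P2 pit2 -> P1=[4,5,2,2,5,5](0) P2=[4,3,0,1,6,4](2)
Move 3: P1 pit1 -> P1=[4,0,3,3,6,6](1) P2=[4,3,0,1,6,4](2)
Move 4: P2 pit1 -> P1=[4,0,3,3,6,6](1) P2=[4,0,1,2,7,4](2)
Move 5: P2 pit3 -> P1=[4,0,3,3,6,6](1) P2=[4,0,1,0,8,5](2)
Move 6: P2 pit0 -> P1=[4,0,3,3,6,6](1) P2=[0,1,2,1,9,5](2)

Answer: 4 0 3 3 6 6 1 0 1 2 1 9 5 2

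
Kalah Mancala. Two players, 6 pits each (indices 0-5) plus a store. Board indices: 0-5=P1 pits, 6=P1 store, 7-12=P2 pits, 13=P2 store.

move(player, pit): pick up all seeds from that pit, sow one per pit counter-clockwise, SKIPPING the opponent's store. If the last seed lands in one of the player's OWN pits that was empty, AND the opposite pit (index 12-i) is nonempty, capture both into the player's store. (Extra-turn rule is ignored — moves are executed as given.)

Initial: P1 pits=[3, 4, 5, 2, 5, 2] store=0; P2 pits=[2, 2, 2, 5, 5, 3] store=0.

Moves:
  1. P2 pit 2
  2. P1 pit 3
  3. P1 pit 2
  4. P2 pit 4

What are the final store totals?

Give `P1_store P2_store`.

Move 1: P2 pit2 -> P1=[3,4,5,2,5,2](0) P2=[2,2,0,6,6,3](0)
Move 2: P1 pit3 -> P1=[3,4,5,0,6,3](0) P2=[2,2,0,6,6,3](0)
Move 3: P1 pit2 -> P1=[3,4,0,1,7,4](1) P2=[3,2,0,6,6,3](0)
Move 4: P2 pit4 -> P1=[4,5,1,2,7,4](1) P2=[3,2,0,6,0,4](1)

Answer: 1 1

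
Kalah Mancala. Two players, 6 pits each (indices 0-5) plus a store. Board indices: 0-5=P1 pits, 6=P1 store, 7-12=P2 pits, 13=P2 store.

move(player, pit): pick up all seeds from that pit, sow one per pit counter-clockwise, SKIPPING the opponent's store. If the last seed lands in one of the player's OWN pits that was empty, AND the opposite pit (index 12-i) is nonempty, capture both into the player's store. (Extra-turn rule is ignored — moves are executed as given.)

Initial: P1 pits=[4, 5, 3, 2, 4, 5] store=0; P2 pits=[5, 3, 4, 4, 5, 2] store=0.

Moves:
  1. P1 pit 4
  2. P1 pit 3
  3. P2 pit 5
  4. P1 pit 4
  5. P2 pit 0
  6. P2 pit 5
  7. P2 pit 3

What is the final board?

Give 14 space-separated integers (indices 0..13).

Move 1: P1 pit4 -> P1=[4,5,3,2,0,6](1) P2=[6,4,4,4,5,2](0)
Move 2: P1 pit3 -> P1=[4,5,3,0,1,7](1) P2=[6,4,4,4,5,2](0)
Move 3: P2 pit5 -> P1=[5,5,3,0,1,7](1) P2=[6,4,4,4,5,0](1)
Move 4: P1 pit4 -> P1=[5,5,3,0,0,8](1) P2=[6,4,4,4,5,0](1)
Move 5: P2 pit0 -> P1=[5,5,3,0,0,8](1) P2=[0,5,5,5,6,1](2)
Move 6: P2 pit5 -> P1=[5,5,3,0,0,8](1) P2=[0,5,5,5,6,0](3)
Move 7: P2 pit3 -> P1=[6,6,3,0,0,8](1) P2=[0,5,5,0,7,1](4)

Answer: 6 6 3 0 0 8 1 0 5 5 0 7 1 4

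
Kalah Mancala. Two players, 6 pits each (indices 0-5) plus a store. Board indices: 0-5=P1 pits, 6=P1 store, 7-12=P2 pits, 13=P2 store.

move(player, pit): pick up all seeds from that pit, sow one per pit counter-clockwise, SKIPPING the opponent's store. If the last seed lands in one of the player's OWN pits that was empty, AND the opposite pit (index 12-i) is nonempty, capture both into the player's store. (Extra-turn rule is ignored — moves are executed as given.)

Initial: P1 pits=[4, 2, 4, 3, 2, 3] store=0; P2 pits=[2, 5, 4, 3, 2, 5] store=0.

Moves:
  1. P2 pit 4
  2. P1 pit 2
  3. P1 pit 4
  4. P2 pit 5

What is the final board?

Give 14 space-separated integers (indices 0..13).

Move 1: P2 pit4 -> P1=[4,2,4,3,2,3](0) P2=[2,5,4,3,0,6](1)
Move 2: P1 pit2 -> P1=[4,2,0,4,3,4](1) P2=[2,5,4,3,0,6](1)
Move 3: P1 pit4 -> P1=[4,2,0,4,0,5](2) P2=[3,5,4,3,0,6](1)
Move 4: P2 pit5 -> P1=[5,3,1,5,1,5](2) P2=[3,5,4,3,0,0](2)

Answer: 5 3 1 5 1 5 2 3 5 4 3 0 0 2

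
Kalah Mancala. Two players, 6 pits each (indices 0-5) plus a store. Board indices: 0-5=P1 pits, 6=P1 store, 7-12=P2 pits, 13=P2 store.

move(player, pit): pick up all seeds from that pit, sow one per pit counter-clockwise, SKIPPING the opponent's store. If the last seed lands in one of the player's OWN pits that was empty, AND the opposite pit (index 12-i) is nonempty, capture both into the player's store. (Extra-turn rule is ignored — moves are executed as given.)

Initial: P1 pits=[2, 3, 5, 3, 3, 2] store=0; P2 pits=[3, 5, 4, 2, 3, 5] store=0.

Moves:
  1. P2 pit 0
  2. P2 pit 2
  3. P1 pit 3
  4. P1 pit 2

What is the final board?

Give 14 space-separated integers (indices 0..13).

Answer: 3 3 0 1 5 4 2 1 6 0 4 4 6 1

Derivation:
Move 1: P2 pit0 -> P1=[2,3,5,3,3,2](0) P2=[0,6,5,3,3,5](0)
Move 2: P2 pit2 -> P1=[3,3,5,3,3,2](0) P2=[0,6,0,4,4,6](1)
Move 3: P1 pit3 -> P1=[3,3,5,0,4,3](1) P2=[0,6,0,4,4,6](1)
Move 4: P1 pit2 -> P1=[3,3,0,1,5,4](2) P2=[1,6,0,4,4,6](1)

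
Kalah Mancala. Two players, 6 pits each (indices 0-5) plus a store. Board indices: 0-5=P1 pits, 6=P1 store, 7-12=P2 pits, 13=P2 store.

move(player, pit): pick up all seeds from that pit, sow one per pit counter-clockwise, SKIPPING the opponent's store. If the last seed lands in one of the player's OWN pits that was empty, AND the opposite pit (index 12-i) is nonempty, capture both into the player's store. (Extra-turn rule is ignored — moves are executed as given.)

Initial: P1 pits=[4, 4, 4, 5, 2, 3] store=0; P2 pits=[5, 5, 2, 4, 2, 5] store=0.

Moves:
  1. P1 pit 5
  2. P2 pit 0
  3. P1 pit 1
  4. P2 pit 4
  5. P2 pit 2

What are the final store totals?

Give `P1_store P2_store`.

Answer: 1 2

Derivation:
Move 1: P1 pit5 -> P1=[4,4,4,5,2,0](1) P2=[6,6,2,4,2,5](0)
Move 2: P2 pit0 -> P1=[4,4,4,5,2,0](1) P2=[0,7,3,5,3,6](1)
Move 3: P1 pit1 -> P1=[4,0,5,6,3,1](1) P2=[0,7,3,5,3,6](1)
Move 4: P2 pit4 -> P1=[5,0,5,6,3,1](1) P2=[0,7,3,5,0,7](2)
Move 5: P2 pit2 -> P1=[5,0,5,6,3,1](1) P2=[0,7,0,6,1,8](2)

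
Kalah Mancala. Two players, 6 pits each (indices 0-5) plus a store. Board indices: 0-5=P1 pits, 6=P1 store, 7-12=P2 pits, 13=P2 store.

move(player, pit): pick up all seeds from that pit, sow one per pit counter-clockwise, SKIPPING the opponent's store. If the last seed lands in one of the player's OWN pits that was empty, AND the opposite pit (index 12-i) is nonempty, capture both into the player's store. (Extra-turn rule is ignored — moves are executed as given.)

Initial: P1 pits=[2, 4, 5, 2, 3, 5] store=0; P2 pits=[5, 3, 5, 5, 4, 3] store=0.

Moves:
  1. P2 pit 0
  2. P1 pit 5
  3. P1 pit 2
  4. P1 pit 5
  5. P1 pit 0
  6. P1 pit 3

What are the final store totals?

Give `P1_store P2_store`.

Answer: 12 0

Derivation:
Move 1: P2 pit0 -> P1=[2,4,5,2,3,5](0) P2=[0,4,6,6,5,4](0)
Move 2: P1 pit5 -> P1=[2,4,5,2,3,0](1) P2=[1,5,7,7,5,4](0)
Move 3: P1 pit2 -> P1=[2,4,0,3,4,1](2) P2=[2,5,7,7,5,4](0)
Move 4: P1 pit5 -> P1=[2,4,0,3,4,0](3) P2=[2,5,7,7,5,4](0)
Move 5: P1 pit0 -> P1=[0,5,0,3,4,0](11) P2=[2,5,7,0,5,4](0)
Move 6: P1 pit3 -> P1=[0,5,0,0,5,1](12) P2=[2,5,7,0,5,4](0)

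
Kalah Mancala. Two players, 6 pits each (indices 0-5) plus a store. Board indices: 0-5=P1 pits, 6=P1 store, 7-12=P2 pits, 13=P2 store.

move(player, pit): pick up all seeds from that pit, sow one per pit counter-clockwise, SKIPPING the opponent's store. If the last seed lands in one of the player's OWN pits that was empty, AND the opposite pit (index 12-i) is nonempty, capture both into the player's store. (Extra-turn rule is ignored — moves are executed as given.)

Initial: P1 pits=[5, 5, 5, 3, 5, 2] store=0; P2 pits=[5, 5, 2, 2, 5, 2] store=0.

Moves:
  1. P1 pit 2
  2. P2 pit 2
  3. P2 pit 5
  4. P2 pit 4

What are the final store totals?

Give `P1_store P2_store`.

Move 1: P1 pit2 -> P1=[5,5,0,4,6,3](1) P2=[6,5,2,2,5,2](0)
Move 2: P2 pit2 -> P1=[5,5,0,4,6,3](1) P2=[6,5,0,3,6,2](0)
Move 3: P2 pit5 -> P1=[6,5,0,4,6,3](1) P2=[6,5,0,3,6,0](1)
Move 4: P2 pit4 -> P1=[7,6,1,5,6,3](1) P2=[6,5,0,3,0,1](2)

Answer: 1 2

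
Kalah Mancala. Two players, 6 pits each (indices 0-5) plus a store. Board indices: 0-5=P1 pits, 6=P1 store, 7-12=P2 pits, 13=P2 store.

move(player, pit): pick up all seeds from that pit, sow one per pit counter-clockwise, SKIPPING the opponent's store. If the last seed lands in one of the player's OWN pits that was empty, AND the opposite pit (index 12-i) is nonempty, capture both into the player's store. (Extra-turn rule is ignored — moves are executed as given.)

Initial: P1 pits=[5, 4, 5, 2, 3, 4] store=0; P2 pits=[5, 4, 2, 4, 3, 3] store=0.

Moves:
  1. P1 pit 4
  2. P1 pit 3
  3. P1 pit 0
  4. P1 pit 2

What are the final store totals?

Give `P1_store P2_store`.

Move 1: P1 pit4 -> P1=[5,4,5,2,0,5](1) P2=[6,4,2,4,3,3](0)
Move 2: P1 pit3 -> P1=[5,4,5,0,1,6](1) P2=[6,4,2,4,3,3](0)
Move 3: P1 pit0 -> P1=[0,5,6,1,2,7](1) P2=[6,4,2,4,3,3](0)
Move 4: P1 pit2 -> P1=[0,5,0,2,3,8](2) P2=[7,5,2,4,3,3](0)

Answer: 2 0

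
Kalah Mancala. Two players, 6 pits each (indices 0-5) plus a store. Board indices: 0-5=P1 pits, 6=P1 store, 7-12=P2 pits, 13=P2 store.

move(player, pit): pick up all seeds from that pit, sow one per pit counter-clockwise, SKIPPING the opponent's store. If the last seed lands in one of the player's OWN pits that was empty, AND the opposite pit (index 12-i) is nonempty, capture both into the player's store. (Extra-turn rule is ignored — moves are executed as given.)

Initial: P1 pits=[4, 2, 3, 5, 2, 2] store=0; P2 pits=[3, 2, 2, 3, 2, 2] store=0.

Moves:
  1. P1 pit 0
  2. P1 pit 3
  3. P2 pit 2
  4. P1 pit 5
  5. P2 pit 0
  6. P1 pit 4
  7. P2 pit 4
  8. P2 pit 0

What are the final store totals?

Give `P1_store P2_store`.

Answer: 3 1

Derivation:
Move 1: P1 pit0 -> P1=[0,3,4,6,3,2](0) P2=[3,2,2,3,2,2](0)
Move 2: P1 pit3 -> P1=[0,3,4,0,4,3](1) P2=[4,3,3,3,2,2](0)
Move 3: P2 pit2 -> P1=[0,3,4,0,4,3](1) P2=[4,3,0,4,3,3](0)
Move 4: P1 pit5 -> P1=[0,3,4,0,4,0](2) P2=[5,4,0,4,3,3](0)
Move 5: P2 pit0 -> P1=[0,3,4,0,4,0](2) P2=[0,5,1,5,4,4](0)
Move 6: P1 pit4 -> P1=[0,3,4,0,0,1](3) P2=[1,6,1,5,4,4](0)
Move 7: P2 pit4 -> P1=[1,4,4,0,0,1](3) P2=[1,6,1,5,0,5](1)
Move 8: P2 pit0 -> P1=[1,4,4,0,0,1](3) P2=[0,7,1,5,0,5](1)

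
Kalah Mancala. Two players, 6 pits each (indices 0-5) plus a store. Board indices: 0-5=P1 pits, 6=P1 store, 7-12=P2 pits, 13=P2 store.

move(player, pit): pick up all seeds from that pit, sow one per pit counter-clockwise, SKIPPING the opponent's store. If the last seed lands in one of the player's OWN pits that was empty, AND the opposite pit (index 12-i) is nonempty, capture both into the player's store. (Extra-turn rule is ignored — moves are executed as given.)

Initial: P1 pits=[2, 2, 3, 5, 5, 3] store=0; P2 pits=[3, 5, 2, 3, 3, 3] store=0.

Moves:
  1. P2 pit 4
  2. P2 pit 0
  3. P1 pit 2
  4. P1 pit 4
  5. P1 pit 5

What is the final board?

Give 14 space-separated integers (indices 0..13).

Move 1: P2 pit4 -> P1=[3,2,3,5,5,3](0) P2=[3,5,2,3,0,4](1)
Move 2: P2 pit0 -> P1=[3,2,3,5,5,3](0) P2=[0,6,3,4,0,4](1)
Move 3: P1 pit2 -> P1=[3,2,0,6,6,4](0) P2=[0,6,3,4,0,4](1)
Move 4: P1 pit4 -> P1=[3,2,0,6,0,5](1) P2=[1,7,4,5,0,4](1)
Move 5: P1 pit5 -> P1=[3,2,0,6,0,0](2) P2=[2,8,5,6,0,4](1)

Answer: 3 2 0 6 0 0 2 2 8 5 6 0 4 1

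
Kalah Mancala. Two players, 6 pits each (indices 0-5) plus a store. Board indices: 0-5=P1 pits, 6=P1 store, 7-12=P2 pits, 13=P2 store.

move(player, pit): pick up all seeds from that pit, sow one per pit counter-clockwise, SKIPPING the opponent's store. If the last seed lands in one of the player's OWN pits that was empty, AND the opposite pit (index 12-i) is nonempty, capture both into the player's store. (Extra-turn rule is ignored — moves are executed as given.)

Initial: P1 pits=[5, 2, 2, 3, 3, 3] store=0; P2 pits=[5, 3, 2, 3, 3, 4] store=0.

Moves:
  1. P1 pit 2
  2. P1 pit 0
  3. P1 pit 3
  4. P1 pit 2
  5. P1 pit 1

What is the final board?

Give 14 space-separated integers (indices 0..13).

Move 1: P1 pit2 -> P1=[5,2,0,4,4,3](0) P2=[5,3,2,3,3,4](0)
Move 2: P1 pit0 -> P1=[0,3,1,5,5,4](0) P2=[5,3,2,3,3,4](0)
Move 3: P1 pit3 -> P1=[0,3,1,0,6,5](1) P2=[6,4,2,3,3,4](0)
Move 4: P1 pit2 -> P1=[0,3,0,0,6,5](4) P2=[6,4,0,3,3,4](0)
Move 5: P1 pit1 -> P1=[0,0,1,1,7,5](4) P2=[6,4,0,3,3,4](0)

Answer: 0 0 1 1 7 5 4 6 4 0 3 3 4 0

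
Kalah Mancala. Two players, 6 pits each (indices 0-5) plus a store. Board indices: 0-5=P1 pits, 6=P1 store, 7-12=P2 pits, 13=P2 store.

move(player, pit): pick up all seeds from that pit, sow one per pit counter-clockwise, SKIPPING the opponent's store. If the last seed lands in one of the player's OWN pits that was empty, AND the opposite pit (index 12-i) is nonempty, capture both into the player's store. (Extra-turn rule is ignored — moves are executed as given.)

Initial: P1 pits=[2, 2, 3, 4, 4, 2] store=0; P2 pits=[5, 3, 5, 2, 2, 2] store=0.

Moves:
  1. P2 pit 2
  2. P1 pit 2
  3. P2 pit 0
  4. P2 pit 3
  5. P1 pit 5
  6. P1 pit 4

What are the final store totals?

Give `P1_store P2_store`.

Answer: 2 2

Derivation:
Move 1: P2 pit2 -> P1=[3,2,3,4,4,2](0) P2=[5,3,0,3,3,3](1)
Move 2: P1 pit2 -> P1=[3,2,0,5,5,3](0) P2=[5,3,0,3,3,3](1)
Move 3: P2 pit0 -> P1=[3,2,0,5,5,3](0) P2=[0,4,1,4,4,4](1)
Move 4: P2 pit3 -> P1=[4,2,0,5,5,3](0) P2=[0,4,1,0,5,5](2)
Move 5: P1 pit5 -> P1=[4,2,0,5,5,0](1) P2=[1,5,1,0,5,5](2)
Move 6: P1 pit4 -> P1=[4,2,0,5,0,1](2) P2=[2,6,2,0,5,5](2)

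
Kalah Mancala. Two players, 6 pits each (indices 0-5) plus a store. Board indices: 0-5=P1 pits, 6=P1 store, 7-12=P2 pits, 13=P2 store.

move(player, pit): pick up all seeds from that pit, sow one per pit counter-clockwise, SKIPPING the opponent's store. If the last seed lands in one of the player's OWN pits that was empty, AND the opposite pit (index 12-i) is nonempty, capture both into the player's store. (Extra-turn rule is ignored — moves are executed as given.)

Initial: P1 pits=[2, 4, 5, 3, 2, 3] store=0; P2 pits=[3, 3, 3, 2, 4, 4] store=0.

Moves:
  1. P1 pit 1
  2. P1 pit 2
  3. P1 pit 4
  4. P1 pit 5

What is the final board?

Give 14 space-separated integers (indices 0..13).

Answer: 2 0 0 5 0 0 3 6 6 4 3 5 4 0

Derivation:
Move 1: P1 pit1 -> P1=[2,0,6,4,3,4](0) P2=[3,3,3,2,4,4](0)
Move 2: P1 pit2 -> P1=[2,0,0,5,4,5](1) P2=[4,4,3,2,4,4](0)
Move 3: P1 pit4 -> P1=[2,0,0,5,0,6](2) P2=[5,5,3,2,4,4](0)
Move 4: P1 pit5 -> P1=[2,0,0,5,0,0](3) P2=[6,6,4,3,5,4](0)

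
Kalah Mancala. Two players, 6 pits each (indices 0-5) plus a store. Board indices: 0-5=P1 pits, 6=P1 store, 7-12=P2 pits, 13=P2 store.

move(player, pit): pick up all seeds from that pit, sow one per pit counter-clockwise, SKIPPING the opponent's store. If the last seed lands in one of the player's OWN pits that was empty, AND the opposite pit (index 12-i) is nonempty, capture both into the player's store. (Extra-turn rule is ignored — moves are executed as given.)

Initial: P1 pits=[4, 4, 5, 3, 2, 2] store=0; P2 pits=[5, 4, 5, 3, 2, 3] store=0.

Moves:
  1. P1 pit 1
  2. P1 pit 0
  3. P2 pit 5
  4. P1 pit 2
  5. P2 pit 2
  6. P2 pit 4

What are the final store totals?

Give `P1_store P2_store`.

Move 1: P1 pit1 -> P1=[4,0,6,4,3,3](0) P2=[5,4,5,3,2,3](0)
Move 2: P1 pit0 -> P1=[0,1,7,5,4,3](0) P2=[5,4,5,3,2,3](0)
Move 3: P2 pit5 -> P1=[1,2,7,5,4,3](0) P2=[5,4,5,3,2,0](1)
Move 4: P1 pit2 -> P1=[1,2,0,6,5,4](1) P2=[6,5,6,3,2,0](1)
Move 5: P2 pit2 -> P1=[2,3,0,6,5,4](1) P2=[6,5,0,4,3,1](2)
Move 6: P2 pit4 -> P1=[3,3,0,6,5,4](1) P2=[6,5,0,4,0,2](3)

Answer: 1 3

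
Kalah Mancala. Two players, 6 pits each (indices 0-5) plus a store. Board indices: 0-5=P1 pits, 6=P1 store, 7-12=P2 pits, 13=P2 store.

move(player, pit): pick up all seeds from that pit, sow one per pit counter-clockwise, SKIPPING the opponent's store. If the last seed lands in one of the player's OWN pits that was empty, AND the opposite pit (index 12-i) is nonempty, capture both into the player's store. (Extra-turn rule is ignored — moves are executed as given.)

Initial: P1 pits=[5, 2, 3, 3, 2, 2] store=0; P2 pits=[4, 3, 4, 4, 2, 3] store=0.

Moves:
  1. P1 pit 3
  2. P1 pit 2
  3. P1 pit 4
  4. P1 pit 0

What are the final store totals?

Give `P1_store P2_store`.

Answer: 2 0

Derivation:
Move 1: P1 pit3 -> P1=[5,2,3,0,3,3](1) P2=[4,3,4,4,2,3](0)
Move 2: P1 pit2 -> P1=[5,2,0,1,4,4](1) P2=[4,3,4,4,2,3](0)
Move 3: P1 pit4 -> P1=[5,2,0,1,0,5](2) P2=[5,4,4,4,2,3](0)
Move 4: P1 pit0 -> P1=[0,3,1,2,1,6](2) P2=[5,4,4,4,2,3](0)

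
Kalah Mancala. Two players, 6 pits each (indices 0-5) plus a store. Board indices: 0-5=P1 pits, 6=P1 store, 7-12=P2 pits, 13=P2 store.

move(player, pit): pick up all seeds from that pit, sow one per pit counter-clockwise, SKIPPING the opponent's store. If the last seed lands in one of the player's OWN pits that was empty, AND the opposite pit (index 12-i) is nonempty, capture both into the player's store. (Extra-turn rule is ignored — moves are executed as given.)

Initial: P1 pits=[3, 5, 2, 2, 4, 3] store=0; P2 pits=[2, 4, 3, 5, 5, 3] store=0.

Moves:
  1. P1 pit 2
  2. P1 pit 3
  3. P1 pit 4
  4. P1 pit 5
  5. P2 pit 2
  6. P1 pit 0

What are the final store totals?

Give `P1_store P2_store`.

Answer: 10 1

Derivation:
Move 1: P1 pit2 -> P1=[3,5,0,3,5,3](0) P2=[2,4,3,5,5,3](0)
Move 2: P1 pit3 -> P1=[3,5,0,0,6,4](1) P2=[2,4,3,5,5,3](0)
Move 3: P1 pit4 -> P1=[3,5,0,0,0,5](2) P2=[3,5,4,6,5,3](0)
Move 4: P1 pit5 -> P1=[3,5,0,0,0,0](3) P2=[4,6,5,7,5,3](0)
Move 5: P2 pit2 -> P1=[4,5,0,0,0,0](3) P2=[4,6,0,8,6,4](1)
Move 6: P1 pit0 -> P1=[0,6,1,1,0,0](10) P2=[4,0,0,8,6,4](1)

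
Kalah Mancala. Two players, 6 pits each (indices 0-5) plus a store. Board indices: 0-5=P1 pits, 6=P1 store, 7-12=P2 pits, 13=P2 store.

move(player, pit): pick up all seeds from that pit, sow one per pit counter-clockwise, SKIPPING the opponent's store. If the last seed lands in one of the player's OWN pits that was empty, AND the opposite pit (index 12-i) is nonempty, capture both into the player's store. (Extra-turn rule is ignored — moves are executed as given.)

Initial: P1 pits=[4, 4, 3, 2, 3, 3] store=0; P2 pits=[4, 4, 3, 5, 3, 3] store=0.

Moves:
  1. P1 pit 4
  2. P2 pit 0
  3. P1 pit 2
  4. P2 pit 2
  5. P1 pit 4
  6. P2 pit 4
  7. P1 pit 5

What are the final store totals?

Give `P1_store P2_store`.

Move 1: P1 pit4 -> P1=[4,4,3,2,0,4](1) P2=[5,4,3,5,3,3](0)
Move 2: P2 pit0 -> P1=[4,4,3,2,0,4](1) P2=[0,5,4,6,4,4](0)
Move 3: P1 pit2 -> P1=[4,4,0,3,1,5](1) P2=[0,5,4,6,4,4](0)
Move 4: P2 pit2 -> P1=[4,4,0,3,1,5](1) P2=[0,5,0,7,5,5](1)
Move 5: P1 pit4 -> P1=[4,4,0,3,0,6](1) P2=[0,5,0,7,5,5](1)
Move 6: P2 pit4 -> P1=[5,5,1,3,0,6](1) P2=[0,5,0,7,0,6](2)
Move 7: P1 pit5 -> P1=[5,5,1,3,0,0](2) P2=[1,6,1,8,1,6](2)

Answer: 2 2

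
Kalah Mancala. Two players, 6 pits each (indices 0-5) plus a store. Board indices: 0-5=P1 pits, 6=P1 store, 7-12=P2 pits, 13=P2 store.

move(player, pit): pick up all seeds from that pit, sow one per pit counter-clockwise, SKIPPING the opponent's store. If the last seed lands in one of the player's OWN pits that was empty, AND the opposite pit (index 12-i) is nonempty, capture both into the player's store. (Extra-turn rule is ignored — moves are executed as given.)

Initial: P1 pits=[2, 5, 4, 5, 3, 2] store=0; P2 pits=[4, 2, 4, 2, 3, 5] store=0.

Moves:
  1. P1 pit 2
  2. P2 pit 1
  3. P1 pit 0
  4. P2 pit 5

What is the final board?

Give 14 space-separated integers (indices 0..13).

Answer: 1 7 1 7 4 3 5 4 0 5 0 3 0 1

Derivation:
Move 1: P1 pit2 -> P1=[2,5,0,6,4,3](1) P2=[4,2,4,2,3,5](0)
Move 2: P2 pit1 -> P1=[2,5,0,6,4,3](1) P2=[4,0,5,3,3,5](0)
Move 3: P1 pit0 -> P1=[0,6,0,6,4,3](5) P2=[4,0,5,0,3,5](0)
Move 4: P2 pit5 -> P1=[1,7,1,7,4,3](5) P2=[4,0,5,0,3,0](1)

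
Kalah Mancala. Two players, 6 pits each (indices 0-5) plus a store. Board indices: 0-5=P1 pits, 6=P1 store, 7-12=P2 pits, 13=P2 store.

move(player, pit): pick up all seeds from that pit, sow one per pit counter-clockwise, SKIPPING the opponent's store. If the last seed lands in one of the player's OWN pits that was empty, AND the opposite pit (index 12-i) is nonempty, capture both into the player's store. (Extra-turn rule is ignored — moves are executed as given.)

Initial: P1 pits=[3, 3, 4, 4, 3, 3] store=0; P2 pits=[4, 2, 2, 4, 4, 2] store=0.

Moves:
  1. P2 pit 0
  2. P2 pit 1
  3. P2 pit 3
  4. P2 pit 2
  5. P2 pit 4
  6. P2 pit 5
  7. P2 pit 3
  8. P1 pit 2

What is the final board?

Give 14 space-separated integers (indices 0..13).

Move 1: P2 pit0 -> P1=[3,3,4,4,3,3](0) P2=[0,3,3,5,5,2](0)
Move 2: P2 pit1 -> P1=[3,3,4,4,3,3](0) P2=[0,0,4,6,6,2](0)
Move 3: P2 pit3 -> P1=[4,4,5,4,3,3](0) P2=[0,0,4,0,7,3](1)
Move 4: P2 pit2 -> P1=[4,4,5,4,3,3](0) P2=[0,0,0,1,8,4](2)
Move 5: P2 pit4 -> P1=[5,5,6,5,4,4](0) P2=[0,0,0,1,0,5](3)
Move 6: P2 pit5 -> P1=[6,6,7,6,4,4](0) P2=[0,0,0,1,0,0](4)
Move 7: P2 pit3 -> P1=[6,0,7,6,4,4](0) P2=[0,0,0,0,0,0](11)
Move 8: P1 pit2 -> P1=[6,0,0,7,5,5](1) P2=[1,1,1,0,0,0](11)

Answer: 6 0 0 7 5 5 1 1 1 1 0 0 0 11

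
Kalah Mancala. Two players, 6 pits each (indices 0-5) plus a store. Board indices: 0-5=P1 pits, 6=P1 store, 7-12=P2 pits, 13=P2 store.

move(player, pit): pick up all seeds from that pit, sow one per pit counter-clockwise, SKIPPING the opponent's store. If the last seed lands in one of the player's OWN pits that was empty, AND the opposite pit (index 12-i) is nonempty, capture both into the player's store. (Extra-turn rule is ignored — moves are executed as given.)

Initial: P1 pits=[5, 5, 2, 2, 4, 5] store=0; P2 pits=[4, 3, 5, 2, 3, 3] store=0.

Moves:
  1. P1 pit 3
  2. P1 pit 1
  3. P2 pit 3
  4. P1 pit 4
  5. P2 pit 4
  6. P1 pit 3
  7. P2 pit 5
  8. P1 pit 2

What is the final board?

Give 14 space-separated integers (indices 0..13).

Move 1: P1 pit3 -> P1=[5,5,2,0,5,6](0) P2=[4,3,5,2,3,3](0)
Move 2: P1 pit1 -> P1=[5,0,3,1,6,7](1) P2=[4,3,5,2,3,3](0)
Move 3: P2 pit3 -> P1=[5,0,3,1,6,7](1) P2=[4,3,5,0,4,4](0)
Move 4: P1 pit4 -> P1=[5,0,3,1,0,8](2) P2=[5,4,6,1,4,4](0)
Move 5: P2 pit4 -> P1=[6,1,3,1,0,8](2) P2=[5,4,6,1,0,5](1)
Move 6: P1 pit3 -> P1=[6,1,3,0,0,8](7) P2=[5,0,6,1,0,5](1)
Move 7: P2 pit5 -> P1=[7,2,4,1,0,8](7) P2=[5,0,6,1,0,0](2)
Move 8: P1 pit2 -> P1=[7,2,0,2,1,9](8) P2=[5,0,6,1,0,0](2)

Answer: 7 2 0 2 1 9 8 5 0 6 1 0 0 2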